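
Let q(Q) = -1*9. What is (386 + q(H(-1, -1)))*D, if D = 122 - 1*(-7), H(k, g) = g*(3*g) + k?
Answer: 48633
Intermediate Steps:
H(k, g) = k + 3*g**2 (H(k, g) = 3*g**2 + k = k + 3*g**2)
q(Q) = -9
D = 129 (D = 122 + 7 = 129)
(386 + q(H(-1, -1)))*D = (386 - 9)*129 = 377*129 = 48633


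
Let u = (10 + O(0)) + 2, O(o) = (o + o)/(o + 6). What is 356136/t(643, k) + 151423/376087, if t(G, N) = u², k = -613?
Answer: 5581663531/2256522 ≈ 2473.6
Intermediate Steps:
O(o) = 2*o/(6 + o) (O(o) = (2*o)/(6 + o) = 2*o/(6 + o))
u = 12 (u = (10 + 2*0/(6 + 0)) + 2 = (10 + 2*0/6) + 2 = (10 + 2*0*(⅙)) + 2 = (10 + 0) + 2 = 10 + 2 = 12)
t(G, N) = 144 (t(G, N) = 12² = 144)
356136/t(643, k) + 151423/376087 = 356136/144 + 151423/376087 = 356136*(1/144) + 151423*(1/376087) = 14839/6 + 151423/376087 = 5581663531/2256522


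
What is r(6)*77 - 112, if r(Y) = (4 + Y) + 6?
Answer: 1120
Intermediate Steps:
r(Y) = 10 + Y
r(6)*77 - 112 = (10 + 6)*77 - 112 = 16*77 - 112 = 1232 - 112 = 1120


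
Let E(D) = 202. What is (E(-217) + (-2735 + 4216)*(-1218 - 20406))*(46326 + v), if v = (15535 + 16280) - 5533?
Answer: -2325266988736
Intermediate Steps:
v = 26282 (v = 31815 - 5533 = 26282)
(E(-217) + (-2735 + 4216)*(-1218 - 20406))*(46326 + v) = (202 + (-2735 + 4216)*(-1218 - 20406))*(46326 + 26282) = (202 + 1481*(-21624))*72608 = (202 - 32025144)*72608 = -32024942*72608 = -2325266988736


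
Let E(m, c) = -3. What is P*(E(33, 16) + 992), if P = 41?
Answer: 40549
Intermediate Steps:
P*(E(33, 16) + 992) = 41*(-3 + 992) = 41*989 = 40549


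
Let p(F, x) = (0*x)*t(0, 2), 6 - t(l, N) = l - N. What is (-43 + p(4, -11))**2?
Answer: 1849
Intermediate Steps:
t(l, N) = 6 + N - l (t(l, N) = 6 - (l - N) = 6 + (N - l) = 6 + N - l)
p(F, x) = 0 (p(F, x) = (0*x)*(6 + 2 - 1*0) = 0*(6 + 2 + 0) = 0*8 = 0)
(-43 + p(4, -11))**2 = (-43 + 0)**2 = (-43)**2 = 1849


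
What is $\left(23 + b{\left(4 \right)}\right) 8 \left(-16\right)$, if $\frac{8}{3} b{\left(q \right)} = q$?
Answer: $-3136$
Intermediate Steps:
$b{\left(q \right)} = \frac{3 q}{8}$
$\left(23 + b{\left(4 \right)}\right) 8 \left(-16\right) = \left(23 + \frac{3}{8} \cdot 4\right) 8 \left(-16\right) = \left(23 + \frac{3}{2}\right) \left(-128\right) = \frac{49}{2} \left(-128\right) = -3136$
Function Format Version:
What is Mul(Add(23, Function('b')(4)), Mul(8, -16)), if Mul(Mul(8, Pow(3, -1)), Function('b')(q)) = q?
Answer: -3136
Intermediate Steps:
Function('b')(q) = Mul(Rational(3, 8), q)
Mul(Add(23, Function('b')(4)), Mul(8, -16)) = Mul(Add(23, Mul(Rational(3, 8), 4)), Mul(8, -16)) = Mul(Add(23, Rational(3, 2)), -128) = Mul(Rational(49, 2), -128) = -3136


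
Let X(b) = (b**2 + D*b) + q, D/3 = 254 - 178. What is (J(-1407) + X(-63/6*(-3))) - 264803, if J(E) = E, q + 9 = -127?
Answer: -1032687/4 ≈ -2.5817e+5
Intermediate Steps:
q = -136 (q = -9 - 127 = -136)
D = 228 (D = 3*(254 - 178) = 3*76 = 228)
X(b) = -136 + b**2 + 228*b (X(b) = (b**2 + 228*b) - 136 = -136 + b**2 + 228*b)
(J(-1407) + X(-63/6*(-3))) - 264803 = (-1407 + (-136 + (-63/6*(-3))**2 + 228*(-63/6*(-3)))) - 264803 = (-1407 + (-136 + (-9*7/6*(-3))**2 + 228*(-9*7/6*(-3)))) - 264803 = (-1407 + (-136 + (-21/2*(-3))**2 + 228*(-21/2*(-3)))) - 264803 = (-1407 + (-136 + (63/2)**2 + 228*(63/2))) - 264803 = (-1407 + (-136 + 3969/4 + 7182)) - 264803 = (-1407 + 32153/4) - 264803 = 26525/4 - 264803 = -1032687/4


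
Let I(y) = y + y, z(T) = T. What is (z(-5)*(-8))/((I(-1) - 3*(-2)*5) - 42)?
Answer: -20/7 ≈ -2.8571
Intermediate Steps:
I(y) = 2*y
(z(-5)*(-8))/((I(-1) - 3*(-2)*5) - 42) = (-5*(-8))/((2*(-1) - 3*(-2)*5) - 42) = 40/((-2 + 6*5) - 42) = 40/((-2 + 30) - 42) = 40/(28 - 42) = 40/(-14) = 40*(-1/14) = -20/7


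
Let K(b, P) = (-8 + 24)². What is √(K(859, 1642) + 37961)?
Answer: √38217 ≈ 195.49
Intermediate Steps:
K(b, P) = 256 (K(b, P) = 16² = 256)
√(K(859, 1642) + 37961) = √(256 + 37961) = √38217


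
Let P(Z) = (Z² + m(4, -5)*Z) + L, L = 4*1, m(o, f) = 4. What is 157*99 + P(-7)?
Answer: 15568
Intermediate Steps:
L = 4
P(Z) = 4 + Z² + 4*Z (P(Z) = (Z² + 4*Z) + 4 = 4 + Z² + 4*Z)
157*99 + P(-7) = 157*99 + (4 + (-7)² + 4*(-7)) = 15543 + (4 + 49 - 28) = 15543 + 25 = 15568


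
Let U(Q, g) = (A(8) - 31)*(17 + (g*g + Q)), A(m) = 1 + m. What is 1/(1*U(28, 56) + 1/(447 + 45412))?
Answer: -45859/3209304537 ≈ -1.4289e-5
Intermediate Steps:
U(Q, g) = -374 - 22*Q - 22*g**2 (U(Q, g) = ((1 + 8) - 31)*(17 + (g*g + Q)) = (9 - 31)*(17 + (g**2 + Q)) = -22*(17 + (Q + g**2)) = -22*(17 + Q + g**2) = -374 - 22*Q - 22*g**2)
1/(1*U(28, 56) + 1/(447 + 45412)) = 1/(1*(-374 - 22*28 - 22*56**2) + 1/(447 + 45412)) = 1/(1*(-374 - 616 - 22*3136) + 1/45859) = 1/(1*(-374 - 616 - 68992) + 1/45859) = 1/(1*(-69982) + 1/45859) = 1/(-69982 + 1/45859) = 1/(-3209304537/45859) = -45859/3209304537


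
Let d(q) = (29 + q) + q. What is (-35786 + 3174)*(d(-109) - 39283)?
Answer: 1287260864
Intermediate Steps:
d(q) = 29 + 2*q
(-35786 + 3174)*(d(-109) - 39283) = (-35786 + 3174)*((29 + 2*(-109)) - 39283) = -32612*((29 - 218) - 39283) = -32612*(-189 - 39283) = -32612*(-39472) = 1287260864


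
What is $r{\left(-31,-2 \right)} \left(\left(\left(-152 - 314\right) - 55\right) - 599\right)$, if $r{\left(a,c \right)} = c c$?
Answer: $-4480$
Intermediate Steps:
$r{\left(a,c \right)} = c^{2}$
$r{\left(-31,-2 \right)} \left(\left(\left(-152 - 314\right) - 55\right) - 599\right) = \left(-2\right)^{2} \left(\left(\left(-152 - 314\right) - 55\right) - 599\right) = 4 \left(\left(-466 - 55\right) - 599\right) = 4 \left(-521 - 599\right) = 4 \left(-1120\right) = -4480$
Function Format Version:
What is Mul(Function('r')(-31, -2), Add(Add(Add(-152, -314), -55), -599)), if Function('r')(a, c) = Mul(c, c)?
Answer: -4480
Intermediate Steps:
Function('r')(a, c) = Pow(c, 2)
Mul(Function('r')(-31, -2), Add(Add(Add(-152, -314), -55), -599)) = Mul(Pow(-2, 2), Add(Add(Add(-152, -314), -55), -599)) = Mul(4, Add(Add(-466, -55), -599)) = Mul(4, Add(-521, -599)) = Mul(4, -1120) = -4480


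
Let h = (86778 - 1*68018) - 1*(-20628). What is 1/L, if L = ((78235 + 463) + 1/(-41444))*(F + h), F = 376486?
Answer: 20722/678198983213607 ≈ 3.0554e-11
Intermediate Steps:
h = 39388 (h = (86778 - 68018) + 20628 = 18760 + 20628 = 39388)
L = 678198983213607/20722 (L = ((78235 + 463) + 1/(-41444))*(376486 + 39388) = (78698 - 1/41444)*415874 = (3261559911/41444)*415874 = 678198983213607/20722 ≈ 3.2728e+10)
1/L = 1/(678198983213607/20722) = 20722/678198983213607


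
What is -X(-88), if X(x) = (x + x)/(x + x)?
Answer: -1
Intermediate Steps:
X(x) = 1 (X(x) = (2*x)/((2*x)) = (2*x)*(1/(2*x)) = 1)
-X(-88) = -1*1 = -1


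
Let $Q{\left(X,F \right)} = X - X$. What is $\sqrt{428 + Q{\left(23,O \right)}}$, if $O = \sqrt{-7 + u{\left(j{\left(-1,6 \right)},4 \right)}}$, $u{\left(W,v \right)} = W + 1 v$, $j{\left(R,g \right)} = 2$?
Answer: $2 \sqrt{107} \approx 20.688$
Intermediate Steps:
$u{\left(W,v \right)} = W + v$
$O = i$ ($O = \sqrt{-7 + \left(2 + 4\right)} = \sqrt{-7 + 6} = \sqrt{-1} = i \approx 1.0 i$)
$Q{\left(X,F \right)} = 0$
$\sqrt{428 + Q{\left(23,O \right)}} = \sqrt{428 + 0} = \sqrt{428} = 2 \sqrt{107}$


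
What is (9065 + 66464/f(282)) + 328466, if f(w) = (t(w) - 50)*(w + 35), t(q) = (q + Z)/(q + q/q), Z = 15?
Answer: 1482215161619/4391401 ≈ 3.3753e+5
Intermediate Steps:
t(q) = (15 + q)/(1 + q) (t(q) = (q + 15)/(q + q/q) = (15 + q)/(q + 1) = (15 + q)/(1 + q))
f(w) = (-50 + (15 + w)/(1 + w))*(35 + w) (f(w) = ((15 + w)/(1 + w) - 50)*(w + 35) = (-50 + (15 + w)/(1 + w))*(35 + w))
(9065 + 66464/f(282)) + 328466 = (9065 + 66464/((7*(-175 - 250*282 - 7*282**2)/(1 + 282)))) + 328466 = (9065 + 66464/((7*(-175 - 70500 - 7*79524)/283))) + 328466 = (9065 + 66464/((7*(1/283)*(-175 - 70500 - 556668)))) + 328466 = (9065 + 66464/((7*(1/283)*(-627343)))) + 328466 = (9065 + 66464/(-4391401/283)) + 328466 = (9065 + 66464*(-283/4391401)) + 328466 = (9065 - 18809312/4391401) + 328466 = 39789240753/4391401 + 328466 = 1482215161619/4391401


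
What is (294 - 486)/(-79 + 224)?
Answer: -192/145 ≈ -1.3241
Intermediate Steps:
(294 - 486)/(-79 + 224) = -192/145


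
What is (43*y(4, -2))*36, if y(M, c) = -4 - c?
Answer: -3096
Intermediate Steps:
(43*y(4, -2))*36 = (43*(-4 - 1*(-2)))*36 = (43*(-4 + 2))*36 = (43*(-2))*36 = -86*36 = -3096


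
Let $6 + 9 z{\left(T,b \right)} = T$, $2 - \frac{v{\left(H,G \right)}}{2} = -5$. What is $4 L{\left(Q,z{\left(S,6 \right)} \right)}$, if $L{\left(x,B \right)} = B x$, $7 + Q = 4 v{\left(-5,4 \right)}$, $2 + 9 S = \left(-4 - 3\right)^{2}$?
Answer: $- \frac{1372}{81} \approx -16.938$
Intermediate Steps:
$v{\left(H,G \right)} = 14$ ($v{\left(H,G \right)} = 4 - -10 = 4 + 10 = 14$)
$S = \frac{47}{9}$ ($S = - \frac{2}{9} + \frac{\left(-4 - 3\right)^{2}}{9} = - \frac{2}{9} + \frac{\left(-7\right)^{2}}{9} = - \frac{2}{9} + \frac{1}{9} \cdot 49 = - \frac{2}{9} + \frac{49}{9} = \frac{47}{9} \approx 5.2222$)
$z{\left(T,b \right)} = - \frac{2}{3} + \frac{T}{9}$
$Q = 49$ ($Q = -7 + 4 \cdot 14 = -7 + 56 = 49$)
$4 L{\left(Q,z{\left(S,6 \right)} \right)} = 4 \left(- \frac{2}{3} + \frac{1}{9} \cdot \frac{47}{9}\right) 49 = 4 \left(- \frac{2}{3} + \frac{47}{81}\right) 49 = 4 \left(\left(- \frac{7}{81}\right) 49\right) = 4 \left(- \frac{343}{81}\right) = - \frac{1372}{81}$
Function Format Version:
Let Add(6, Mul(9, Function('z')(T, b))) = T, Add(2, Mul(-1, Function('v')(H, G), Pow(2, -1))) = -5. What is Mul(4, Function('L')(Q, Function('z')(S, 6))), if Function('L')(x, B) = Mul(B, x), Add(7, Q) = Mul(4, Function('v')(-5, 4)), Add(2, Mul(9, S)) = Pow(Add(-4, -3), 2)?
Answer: Rational(-1372, 81) ≈ -16.938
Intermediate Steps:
Function('v')(H, G) = 14 (Function('v')(H, G) = Add(4, Mul(-2, -5)) = Add(4, 10) = 14)
S = Rational(47, 9) (S = Add(Rational(-2, 9), Mul(Rational(1, 9), Pow(Add(-4, -3), 2))) = Add(Rational(-2, 9), Mul(Rational(1, 9), Pow(-7, 2))) = Add(Rational(-2, 9), Mul(Rational(1, 9), 49)) = Add(Rational(-2, 9), Rational(49, 9)) = Rational(47, 9) ≈ 5.2222)
Function('z')(T, b) = Add(Rational(-2, 3), Mul(Rational(1, 9), T))
Q = 49 (Q = Add(-7, Mul(4, 14)) = Add(-7, 56) = 49)
Mul(4, Function('L')(Q, Function('z')(S, 6))) = Mul(4, Mul(Add(Rational(-2, 3), Mul(Rational(1, 9), Rational(47, 9))), 49)) = Mul(4, Mul(Add(Rational(-2, 3), Rational(47, 81)), 49)) = Mul(4, Mul(Rational(-7, 81), 49)) = Mul(4, Rational(-343, 81)) = Rational(-1372, 81)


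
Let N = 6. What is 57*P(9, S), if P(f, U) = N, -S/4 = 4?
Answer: 342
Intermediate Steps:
S = -16 (S = -4*4 = -16)
P(f, U) = 6
57*P(9, S) = 57*6 = 342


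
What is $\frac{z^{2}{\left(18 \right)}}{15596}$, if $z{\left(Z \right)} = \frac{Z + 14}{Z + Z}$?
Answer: $\frac{16}{315819} \approx 5.0662 \cdot 10^{-5}$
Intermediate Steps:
$z{\left(Z \right)} = \frac{14 + Z}{2 Z}$
$\frac{z^{2}{\left(18 \right)}}{15596} = \frac{\left(\frac{14 + 18}{2 \cdot 18}\right)^{2}}{15596} = \left(\frac{1}{2} \cdot \frac{1}{18} \cdot 32\right)^{2} \cdot \frac{1}{15596} = \left(\frac{8}{9}\right)^{2} \cdot \frac{1}{15596} = \frac{64}{81} \cdot \frac{1}{15596} = \frac{16}{315819}$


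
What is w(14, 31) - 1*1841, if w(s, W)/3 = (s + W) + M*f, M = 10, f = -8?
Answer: -1946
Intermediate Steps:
w(s, W) = -240 + 3*W + 3*s (w(s, W) = 3*((s + W) + 10*(-8)) = 3*((W + s) - 80) = 3*(-80 + W + s) = -240 + 3*W + 3*s)
w(14, 31) - 1*1841 = (-240 + 3*31 + 3*14) - 1*1841 = (-240 + 93 + 42) - 1841 = -105 - 1841 = -1946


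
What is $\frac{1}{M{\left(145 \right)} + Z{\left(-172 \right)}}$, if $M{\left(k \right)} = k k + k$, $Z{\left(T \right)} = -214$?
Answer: $\frac{1}{20956} \approx 4.7719 \cdot 10^{-5}$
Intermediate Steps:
$M{\left(k \right)} = k + k^{2}$ ($M{\left(k \right)} = k^{2} + k = k + k^{2}$)
$\frac{1}{M{\left(145 \right)} + Z{\left(-172 \right)}} = \frac{1}{145 \left(1 + 145\right) - 214} = \frac{1}{145 \cdot 146 - 214} = \frac{1}{21170 - 214} = \frac{1}{20956}$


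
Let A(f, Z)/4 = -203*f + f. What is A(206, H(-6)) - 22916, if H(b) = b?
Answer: -189364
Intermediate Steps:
A(f, Z) = -808*f (A(f, Z) = 4*(-203*f + f) = 4*(-202*f) = -808*f)
A(206, H(-6)) - 22916 = -808*206 - 22916 = -166448 - 22916 = -189364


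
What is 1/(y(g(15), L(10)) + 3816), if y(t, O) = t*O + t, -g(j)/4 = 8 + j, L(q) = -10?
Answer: 1/4644 ≈ 0.00021533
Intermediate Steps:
g(j) = -32 - 4*j (g(j) = -4*(8 + j) = -32 - 4*j)
y(t, O) = t + O*t (y(t, O) = O*t + t = t + O*t)
1/(y(g(15), L(10)) + 3816) = 1/((-32 - 4*15)*(1 - 10) + 3816) = 1/((-32 - 60)*(-9) + 3816) = 1/(-92*(-9) + 3816) = 1/(828 + 3816) = 1/4644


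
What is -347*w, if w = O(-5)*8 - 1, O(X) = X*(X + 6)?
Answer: 14227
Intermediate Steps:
O(X) = X*(6 + X)
w = -41 (w = -5*(6 - 5)*8 - 1 = -5*1*8 - 1 = -5*8 - 1 = -40 - 1 = -41)
-347*w = -347*(-41) = 14227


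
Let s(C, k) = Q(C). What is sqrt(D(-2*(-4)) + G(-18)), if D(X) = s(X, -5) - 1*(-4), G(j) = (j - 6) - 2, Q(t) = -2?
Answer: 2*I*sqrt(6) ≈ 4.899*I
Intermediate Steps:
G(j) = -8 + j (G(j) = (-6 + j) - 2 = -8 + j)
s(C, k) = -2
D(X) = 2 (D(X) = -2 - 1*(-4) = -2 + 4 = 2)
sqrt(D(-2*(-4)) + G(-18)) = sqrt(2 + (-8 - 18)) = sqrt(2 - 26) = sqrt(-24) = 2*I*sqrt(6)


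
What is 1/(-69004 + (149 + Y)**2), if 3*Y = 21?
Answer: -1/44668 ≈ -2.2387e-5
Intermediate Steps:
Y = 7 (Y = (1/3)*21 = 7)
1/(-69004 + (149 + Y)**2) = 1/(-69004 + (149 + 7)**2) = 1/(-69004 + 156**2) = 1/(-69004 + 24336) = 1/(-44668) = -1/44668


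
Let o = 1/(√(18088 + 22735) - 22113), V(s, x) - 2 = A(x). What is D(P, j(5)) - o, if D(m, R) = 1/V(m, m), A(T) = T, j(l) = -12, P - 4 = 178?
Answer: 246506369/44982843032 + √40823/488943946 ≈ 0.0054804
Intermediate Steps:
P = 182 (P = 4 + 178 = 182)
V(s, x) = 2 + x
o = 1/(-22113 + √40823) (o = 1/(√40823 - 22113) = 1/(-22113 + √40823) ≈ -4.5639e-5)
D(m, R) = 1/(2 + m)
D(P, j(5)) - o = 1/(2 + 182) - (-22113/488943946 - √40823/488943946) = 1/184 + (22113/488943946 + √40823/488943946) = 246506369/44982843032 + √40823/488943946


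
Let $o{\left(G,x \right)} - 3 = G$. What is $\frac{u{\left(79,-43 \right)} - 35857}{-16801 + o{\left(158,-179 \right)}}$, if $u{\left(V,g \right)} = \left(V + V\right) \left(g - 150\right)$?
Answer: $\frac{66351}{16640} \approx 3.9874$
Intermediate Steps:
$o{\left(G,x \right)} = 3 + G$
$u{\left(V,g \right)} = 2 V \left(-150 + g\right)$
$\frac{u{\left(79,-43 \right)} - 35857}{-16801 + o{\left(158,-179 \right)}} = \frac{2 \cdot 79 \left(-150 - 43\right) - 35857}{-16801 + \left(3 + 158\right)} = \frac{2 \cdot 79 \left(-193\right) - 35857}{-16801 + 161} = \frac{-30494 - 35857}{-16640} = \left(-66351\right) \left(- \frac{1}{16640}\right) = \frac{66351}{16640}$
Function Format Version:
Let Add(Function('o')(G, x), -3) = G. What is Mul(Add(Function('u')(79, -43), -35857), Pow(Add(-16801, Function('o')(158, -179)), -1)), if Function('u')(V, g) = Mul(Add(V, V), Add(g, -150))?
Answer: Rational(66351, 16640) ≈ 3.9874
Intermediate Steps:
Function('o')(G, x) = Add(3, G)
Function('u')(V, g) = Mul(2, V, Add(-150, g)) (Function('u')(V, g) = Mul(Mul(2, V), Add(-150, g)) = Mul(2, V, Add(-150, g)))
Mul(Add(Function('u')(79, -43), -35857), Pow(Add(-16801, Function('o')(158, -179)), -1)) = Mul(Add(Mul(2, 79, Add(-150, -43)), -35857), Pow(Add(-16801, Add(3, 158)), -1)) = Mul(Add(Mul(2, 79, -193), -35857), Pow(Add(-16801, 161), -1)) = Mul(Add(-30494, -35857), Pow(-16640, -1)) = Mul(-66351, Rational(-1, 16640)) = Rational(66351, 16640)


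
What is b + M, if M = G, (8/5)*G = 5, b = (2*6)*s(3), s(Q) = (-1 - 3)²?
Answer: 1561/8 ≈ 195.13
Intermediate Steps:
s(Q) = 16 (s(Q) = (-4)² = 16)
b = 192 (b = (2*6)*16 = 12*16 = 192)
G = 25/8 (G = (5/8)*5 = 25/8 ≈ 3.1250)
M = 25/8 ≈ 3.1250
b + M = 192 + 25/8 = 1561/8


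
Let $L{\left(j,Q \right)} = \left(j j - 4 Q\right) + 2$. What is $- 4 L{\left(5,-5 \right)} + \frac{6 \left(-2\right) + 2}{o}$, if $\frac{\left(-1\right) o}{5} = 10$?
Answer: $- \frac{939}{5} \approx -187.8$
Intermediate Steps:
$o = -50$ ($o = \left(-5\right) 10 = -50$)
$L{\left(j,Q \right)} = 2 + j^{2} - 4 Q$ ($L{\left(j,Q \right)} = \left(j^{2} - 4 Q\right) + 2 = 2 + j^{2} - 4 Q$)
$- 4 L{\left(5,-5 \right)} + \frac{6 \left(-2\right) + 2}{o} = - 4 \left(2 + 5^{2} - -20\right) + \frac{6 \left(-2\right) + 2}{-50} = - 4 \left(2 + 25 + 20\right) + \left(-12 + 2\right) \left(- \frac{1}{50}\right) = \left(-4\right) 47 - - \frac{1}{5} = -188 + \frac{1}{5} = - \frac{939}{5}$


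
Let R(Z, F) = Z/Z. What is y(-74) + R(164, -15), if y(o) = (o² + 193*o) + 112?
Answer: -8693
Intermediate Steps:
R(Z, F) = 1
y(o) = 112 + o² + 193*o
y(-74) + R(164, -15) = (112 + (-74)² + 193*(-74)) + 1 = (112 + 5476 - 14282) + 1 = -8694 + 1 = -8693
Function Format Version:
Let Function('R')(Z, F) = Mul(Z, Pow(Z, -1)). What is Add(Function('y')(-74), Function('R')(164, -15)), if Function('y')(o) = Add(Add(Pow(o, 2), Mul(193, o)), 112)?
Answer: -8693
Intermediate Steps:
Function('R')(Z, F) = 1
Function('y')(o) = Add(112, Pow(o, 2), Mul(193, o))
Add(Function('y')(-74), Function('R')(164, -15)) = Add(Add(112, Pow(-74, 2), Mul(193, -74)), 1) = Add(Add(112, 5476, -14282), 1) = Add(-8694, 1) = -8693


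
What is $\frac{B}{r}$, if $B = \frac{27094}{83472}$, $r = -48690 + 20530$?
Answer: $- \frac{13547}{1175285760} \approx -1.1527 \cdot 10^{-5}$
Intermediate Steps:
$r = -28160$
$B = \frac{13547}{41736}$ ($B = 27094 \cdot \frac{1}{83472} = \frac{13547}{41736} \approx 0.32459$)
$\frac{B}{r} = \frac{13547}{41736 \left(-28160\right)} = \frac{13547}{41736} \left(- \frac{1}{28160}\right) = - \frac{13547}{1175285760}$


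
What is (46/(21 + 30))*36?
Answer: 552/17 ≈ 32.471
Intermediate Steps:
(46/(21 + 30))*36 = (46/51)*36 = 552/17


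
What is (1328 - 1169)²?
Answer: 25281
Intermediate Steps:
(1328 - 1169)² = 159² = 25281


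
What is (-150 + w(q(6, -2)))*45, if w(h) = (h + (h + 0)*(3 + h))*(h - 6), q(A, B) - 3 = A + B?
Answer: -3285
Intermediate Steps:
q(A, B) = 3 + A + B (q(A, B) = 3 + (A + B) = 3 + A + B)
w(h) = (-6 + h)*(h + h*(3 + h)) (w(h) = (h + h*(3 + h))*(-6 + h) = (-6 + h)*(h + h*(3 + h)))
(-150 + w(q(6, -2)))*45 = (-150 + (3 + 6 - 2)*(-24 + (3 + 6 - 2)² - 2*(3 + 6 - 2)))*45 = (-150 + 7*(-24 + 7² - 2*7))*45 = (-150 + 7*(-24 + 49 - 14))*45 = (-150 + 7*11)*45 = (-150 + 77)*45 = -73*45 = -3285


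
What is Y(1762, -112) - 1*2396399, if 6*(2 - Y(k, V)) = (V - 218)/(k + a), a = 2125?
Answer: -9314795084/3887 ≈ -2.3964e+6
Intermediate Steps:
Y(k, V) = 2 - (-218 + V)/(6*(2125 + k)) (Y(k, V) = 2 - (V - 218)/(6*(k + 2125)) = 2 - (-218 + V)/(6*(2125 + k)))
Y(1762, -112) - 1*2396399 = (25718 - 1*(-112) + 12*1762)/(6*(2125 + 1762)) - 1*2396399 = (1/6)*(25718 + 112 + 21144)/3887 - 2396399 = (1/6)*(1/3887)*46974 - 2396399 = 7829/3887 - 2396399 = -9314795084/3887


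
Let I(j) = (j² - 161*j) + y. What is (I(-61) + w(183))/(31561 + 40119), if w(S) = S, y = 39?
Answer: 3441/17920 ≈ 0.19202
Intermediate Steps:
I(j) = 39 + j² - 161*j (I(j) = (j² - 161*j) + 39 = 39 + j² - 161*j)
(I(-61) + w(183))/(31561 + 40119) = ((39 + (-61)² - 161*(-61)) + 183)/(31561 + 40119) = ((39 + 3721 + 9821) + 183)/71680 = (13581 + 183)*(1/71680) = 13764*(1/71680) = 3441/17920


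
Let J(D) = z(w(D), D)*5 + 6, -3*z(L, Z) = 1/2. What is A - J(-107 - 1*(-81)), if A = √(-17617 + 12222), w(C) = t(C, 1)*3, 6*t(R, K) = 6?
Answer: -31/6 + I*√5395 ≈ -5.1667 + 73.451*I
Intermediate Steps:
t(R, K) = 1 (t(R, K) = (⅙)*6 = 1)
w(C) = 3 (w(C) = 1*3 = 3)
z(L, Z) = -⅙ (z(L, Z) = -⅓/2 = -⅓*½ = -⅙)
A = I*√5395 (A = √(-5395) = I*√5395 ≈ 73.451*I)
J(D) = 31/6 (J(D) = -⅙*5 + 6 = -⅚ + 6 = 31/6)
A - J(-107 - 1*(-81)) = I*√5395 - 1*31/6 = I*√5395 - 31/6 = -31/6 + I*√5395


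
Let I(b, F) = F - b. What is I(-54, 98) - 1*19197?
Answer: -19045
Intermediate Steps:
I(-54, 98) - 1*19197 = (98 - 1*(-54)) - 1*19197 = (98 + 54) - 19197 = 152 - 19197 = -19045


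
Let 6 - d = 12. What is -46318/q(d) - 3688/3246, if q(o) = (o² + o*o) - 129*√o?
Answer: -34606244/1052245 - 995837*I*√6/17505 ≈ -32.888 - 139.35*I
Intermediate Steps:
d = -6 (d = 6 - 1*12 = 6 - 12 = -6)
q(o) = -129*√o + 2*o² (q(o) = (o² + o²) - 129*√o = 2*o² - 129*√o = -129*√o + 2*o²)
-46318/q(d) - 3688/3246 = -46318/(-129*I*√6 + 2*(-6)²) - 3688/3246 = -46318/(-129*I*√6 + 2*36) - 3688*1/3246 = -46318/(-129*I*√6 + 72) - 1844/1623 = -46318/(72 - 129*I*√6) - 1844/1623 = -1844/1623 - 46318/(72 - 129*I*√6)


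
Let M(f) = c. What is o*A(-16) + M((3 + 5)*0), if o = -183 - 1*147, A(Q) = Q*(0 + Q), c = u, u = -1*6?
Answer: -84486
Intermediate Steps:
u = -6
c = -6
M(f) = -6
A(Q) = Q² (A(Q) = Q*Q = Q²)
o = -330 (o = -183 - 147 = -330)
o*A(-16) + M((3 + 5)*0) = -330*(-16)² - 6 = -330*256 - 6 = -84480 - 6 = -84486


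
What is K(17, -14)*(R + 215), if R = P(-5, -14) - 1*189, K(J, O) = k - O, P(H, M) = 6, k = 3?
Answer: 544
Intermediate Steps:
K(J, O) = 3 - O
R = -183 (R = 6 - 1*189 = 6 - 189 = -183)
K(17, -14)*(R + 215) = (3 - 1*(-14))*(-183 + 215) = (3 + 14)*32 = 17*32 = 544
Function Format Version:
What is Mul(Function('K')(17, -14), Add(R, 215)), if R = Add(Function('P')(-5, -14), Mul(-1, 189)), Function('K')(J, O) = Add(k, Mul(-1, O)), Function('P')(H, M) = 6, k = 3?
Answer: 544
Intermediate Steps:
Function('K')(J, O) = Add(3, Mul(-1, O))
R = -183 (R = Add(6, Mul(-1, 189)) = Add(6, -189) = -183)
Mul(Function('K')(17, -14), Add(R, 215)) = Mul(Add(3, Mul(-1, -14)), Add(-183, 215)) = Mul(Add(3, 14), 32) = Mul(17, 32) = 544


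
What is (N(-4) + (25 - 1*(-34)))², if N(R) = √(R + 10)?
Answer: (59 + √6)² ≈ 3776.0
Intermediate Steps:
N(R) = √(10 + R)
(N(-4) + (25 - 1*(-34)))² = (√(10 - 4) + (25 - 1*(-34)))² = (√6 + (25 + 34))² = (√6 + 59)² = (59 + √6)²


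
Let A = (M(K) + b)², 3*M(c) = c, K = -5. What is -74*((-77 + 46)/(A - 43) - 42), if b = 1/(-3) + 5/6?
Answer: 4576308/1499 ≈ 3052.9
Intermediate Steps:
M(c) = c/3
b = ½ (b = 1*(-⅓) + 5*(⅙) = -⅓ + ⅚ = ½ ≈ 0.50000)
A = 49/36 (A = ((⅓)*(-5) + ½)² = (-5/3 + ½)² = (-7/6)² = 49/36 ≈ 1.3611)
-74*((-77 + 46)/(A - 43) - 42) = -74*((-77 + 46)/(49/36 - 43) - 42) = -74*(-31/(-1499/36) - 42) = -74*(-31*(-36/1499) - 42) = -74*(1116/1499 - 42) = -74*(-61842/1499) = 4576308/1499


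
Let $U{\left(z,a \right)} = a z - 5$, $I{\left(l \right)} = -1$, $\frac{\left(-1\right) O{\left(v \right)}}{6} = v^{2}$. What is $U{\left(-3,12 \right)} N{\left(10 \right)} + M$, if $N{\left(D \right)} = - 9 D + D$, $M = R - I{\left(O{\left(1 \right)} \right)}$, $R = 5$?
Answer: $3286$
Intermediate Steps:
$O{\left(v \right)} = - 6 v^{2}$
$U{\left(z,a \right)} = -5 + a z$
$M = 6$ ($M = 5 - -1 = 5 + 1 = 6$)
$N{\left(D \right)} = - 8 D$
$U{\left(-3,12 \right)} N{\left(10 \right)} + M = \left(-5 + 12 \left(-3\right)\right) \left(\left(-8\right) 10\right) + 6 = \left(-5 - 36\right) \left(-80\right) + 6 = \left(-41\right) \left(-80\right) + 6 = 3280 + 6 = 3286$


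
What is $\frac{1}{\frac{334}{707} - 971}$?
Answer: $- \frac{707}{686163} \approx -0.0010304$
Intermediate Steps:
$\frac{1}{\frac{334}{707} - 971} = \frac{1}{- \frac{686163}{707}} = - \frac{707}{686163}$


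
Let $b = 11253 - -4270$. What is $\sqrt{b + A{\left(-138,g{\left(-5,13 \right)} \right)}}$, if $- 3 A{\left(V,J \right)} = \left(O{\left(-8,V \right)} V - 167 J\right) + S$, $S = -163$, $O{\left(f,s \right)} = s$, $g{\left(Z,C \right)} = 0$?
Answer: $\frac{2 \sqrt{20766}}{3} \approx 96.069$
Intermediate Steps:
$b = 15523$ ($b = 11253 + 4270 = 15523$)
$A{\left(V,J \right)} = \frac{163}{3} - \frac{V^{2}}{3} + \frac{167 J}{3}$ ($A{\left(V,J \right)} = - \frac{\left(V V - 167 J\right) - 163}{3} = - \frac{\left(V^{2} - 167 J\right) - 163}{3} = - \frac{-163 + V^{2} - 167 J}{3} = \frac{163}{3} - \frac{V^{2}}{3} + \frac{167 J}{3}$)
$\sqrt{b + A{\left(-138,g{\left(-5,13 \right)} \right)}} = \sqrt{15523 + \left(\frac{163}{3} - \frac{\left(-138\right)^{2}}{3} + \frac{167}{3} \cdot 0\right)} = \sqrt{15523 + \left(\frac{163}{3} - 6348 + 0\right)} = \sqrt{15523 - \frac{18881}{3}} = \sqrt{\frac{27688}{3}} = \frac{2 \sqrt{20766}}{3}$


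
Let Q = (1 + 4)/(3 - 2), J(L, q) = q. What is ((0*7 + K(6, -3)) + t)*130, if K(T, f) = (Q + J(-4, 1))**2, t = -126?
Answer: -11700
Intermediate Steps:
Q = 5 (Q = 5/1 = 5*1 = 5)
K(T, f) = 36 (K(T, f) = (5 + 1)**2 = 6**2 = 36)
((0*7 + K(6, -3)) + t)*130 = ((0*7 + 36) - 126)*130 = ((0 + 36) - 126)*130 = (36 - 126)*130 = -90*130 = -11700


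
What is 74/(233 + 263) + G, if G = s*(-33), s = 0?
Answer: 37/248 ≈ 0.14919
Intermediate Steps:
G = 0 (G = 0*(-33) = 0)
74/(233 + 263) + G = 74/(233 + 263) + 0 = 74/496 + 0 = 74*(1/496) + 0 = 37/248 + 0 = 37/248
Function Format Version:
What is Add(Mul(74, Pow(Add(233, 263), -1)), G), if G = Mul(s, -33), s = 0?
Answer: Rational(37, 248) ≈ 0.14919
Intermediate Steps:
G = 0 (G = Mul(0, -33) = 0)
Add(Mul(74, Pow(Add(233, 263), -1)), G) = Add(Mul(74, Pow(Add(233, 263), -1)), 0) = Add(Mul(74, Pow(496, -1)), 0) = Add(Mul(74, Rational(1, 496)), 0) = Add(Rational(37, 248), 0) = Rational(37, 248)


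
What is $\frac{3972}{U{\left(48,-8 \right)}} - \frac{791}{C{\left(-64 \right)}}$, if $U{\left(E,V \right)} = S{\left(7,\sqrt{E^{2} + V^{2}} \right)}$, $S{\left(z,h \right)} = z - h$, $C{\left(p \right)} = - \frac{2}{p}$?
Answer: $- \frac{19575444}{773} - \frac{10592 \sqrt{37}}{773} \approx -25407.0$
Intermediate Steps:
$U{\left(E,V \right)} = 7 - \sqrt{E^{2} + V^{2}}$
$\frac{3972}{U{\left(48,-8 \right)}} - \frac{791}{C{\left(-64 \right)}} = \frac{3972}{7 - \sqrt{48^{2} + \left(-8\right)^{2}}} - \frac{791}{\left(-2\right) \frac{1}{-64}} = \frac{3972}{7 - \sqrt{2304 + 64}} - \frac{791}{\left(-2\right) \left(- \frac{1}{64}\right)} = \frac{3972}{7 - \sqrt{2368}} - 791 \frac{1}{\frac{1}{32}} = \frac{3972}{7 - 8 \sqrt{37}} - 25312 = -25312 + \frac{3972}{7 - 8 \sqrt{37}}$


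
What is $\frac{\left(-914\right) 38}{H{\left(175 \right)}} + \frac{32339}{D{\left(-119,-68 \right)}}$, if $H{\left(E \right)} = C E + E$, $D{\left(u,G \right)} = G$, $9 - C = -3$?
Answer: $- \frac{75933001}{154700} \approx -490.84$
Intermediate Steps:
$C = 12$ ($C = 9 - -3 = 9 + 3 = 12$)
$H{\left(E \right)} = 13 E$ ($H{\left(E \right)} = 12 E + E = 13 E$)
$\frac{\left(-914\right) 38}{H{\left(175 \right)}} + \frac{32339}{D{\left(-119,-68 \right)}} = \frac{\left(-914\right) 38}{13 \cdot 175} + \frac{32339}{-68} = - \frac{34732}{2275} + 32339 \left(- \frac{1}{68}\right) = \left(-34732\right) \frac{1}{2275} - \frac{32339}{68} = - \frac{34732}{2275} - \frac{32339}{68} = - \frac{75933001}{154700}$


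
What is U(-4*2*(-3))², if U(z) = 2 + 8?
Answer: 100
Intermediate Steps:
U(z) = 10
U(-4*2*(-3))² = 10² = 100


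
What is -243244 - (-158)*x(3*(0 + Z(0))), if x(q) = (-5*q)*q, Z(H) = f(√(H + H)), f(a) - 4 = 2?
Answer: -499204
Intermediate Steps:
f(a) = 6 (f(a) = 4 + 2 = 6)
Z(H) = 6
x(q) = -5*q²
-243244 - (-158)*x(3*(0 + Z(0))) = -243244 - (-158)*(-5*9*(0 + 6)²) = -243244 - (-158)*(-5*(3*6)²) = -243244 - (-158)*(-5*18²) = -243244 - (-158)*(-5*324) = -243244 - (-158)*(-1620) = -243244 - 1*255960 = -243244 - 255960 = -499204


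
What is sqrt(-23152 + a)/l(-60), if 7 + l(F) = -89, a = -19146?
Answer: -I*sqrt(42298)/96 ≈ -2.1423*I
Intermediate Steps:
l(F) = -96 (l(F) = -7 - 89 = -96)
sqrt(-23152 + a)/l(-60) = sqrt(-23152 - 19146)/(-96) = sqrt(-42298)*(-1/96) = (I*sqrt(42298))*(-1/96) = -I*sqrt(42298)/96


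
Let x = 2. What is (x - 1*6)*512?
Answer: -2048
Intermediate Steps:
(x - 1*6)*512 = (2 - 1*6)*512 = (2 - 6)*512 = -4*512 = -2048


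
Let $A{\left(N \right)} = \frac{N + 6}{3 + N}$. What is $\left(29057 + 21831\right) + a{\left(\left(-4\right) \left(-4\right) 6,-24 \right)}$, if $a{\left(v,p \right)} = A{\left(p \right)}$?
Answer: $\frac{356222}{7} \approx 50889.0$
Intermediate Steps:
$A{\left(N \right)} = \frac{6 + N}{3 + N}$
$a{\left(v,p \right)} = \frac{6 + p}{3 + p}$
$\left(29057 + 21831\right) + a{\left(\left(-4\right) \left(-4\right) 6,-24 \right)} = \left(29057 + 21831\right) + \frac{6 - 24}{3 - 24} = 50888 + \frac{1}{-21} \left(-18\right) = 50888 - - \frac{6}{7} = 50888 + \frac{6}{7} = \frac{356222}{7}$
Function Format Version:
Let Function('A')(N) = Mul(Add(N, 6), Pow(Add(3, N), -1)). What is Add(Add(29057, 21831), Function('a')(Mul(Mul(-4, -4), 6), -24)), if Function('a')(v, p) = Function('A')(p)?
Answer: Rational(356222, 7) ≈ 50889.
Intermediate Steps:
Function('A')(N) = Mul(Pow(Add(3, N), -1), Add(6, N)) (Function('A')(N) = Mul(Add(6, N), Pow(Add(3, N), -1)) = Mul(Pow(Add(3, N), -1), Add(6, N)))
Function('a')(v, p) = Mul(Pow(Add(3, p), -1), Add(6, p))
Add(Add(29057, 21831), Function('a')(Mul(Mul(-4, -4), 6), -24)) = Add(Add(29057, 21831), Mul(Pow(Add(3, -24), -1), Add(6, -24))) = Add(50888, Mul(Pow(-21, -1), -18)) = Add(50888, Mul(Rational(-1, 21), -18)) = Add(50888, Rational(6, 7)) = Rational(356222, 7)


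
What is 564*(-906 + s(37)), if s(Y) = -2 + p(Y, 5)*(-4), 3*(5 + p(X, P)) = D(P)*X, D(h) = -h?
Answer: -361712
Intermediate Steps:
p(X, P) = -5 - P*X/3 (p(X, P) = -5 + ((-P)*X)/3 = -5 + (-P*X)/3 = -5 - P*X/3)
s(Y) = 18 + 20*Y/3 (s(Y) = -2 + (-5 - 1/3*5*Y)*(-4) = -2 + (-5 - 5*Y/3)*(-4) = -2 + (20 + 20*Y/3) = 18 + 20*Y/3)
564*(-906 + s(37)) = 564*(-906 + (18 + (20/3)*37)) = 564*(-906 + (18 + 740/3)) = 564*(-906 + 794/3) = 564*(-1924/3) = -361712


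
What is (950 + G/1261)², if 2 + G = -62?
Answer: 1434930868996/1590121 ≈ 9.0240e+5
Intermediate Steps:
G = -64 (G = -2 - 62 = -64)
(950 + G/1261)² = (950 - 64/1261)² = (1197886/1261)² = 1434930868996/1590121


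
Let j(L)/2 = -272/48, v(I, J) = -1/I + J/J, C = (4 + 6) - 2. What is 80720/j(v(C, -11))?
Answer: -121080/17 ≈ -7122.4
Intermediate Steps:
C = 8 (C = 10 - 2 = 8)
v(I, J) = 1 - 1/I (v(I, J) = -1/I + 1 = 1 - 1/I)
j(L) = -34/3 (j(L) = 2*(-272/48) = 2*(-272*1/48) = 2*(-17/3) = -34/3)
80720/j(v(C, -11)) = 80720/(-34/3) = 80720*(-3/34) = -121080/17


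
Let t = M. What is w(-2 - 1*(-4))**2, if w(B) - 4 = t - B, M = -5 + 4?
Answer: 1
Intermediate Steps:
M = -1
t = -1
w(B) = 3 - B (w(B) = 4 + (-1 - B) = 3 - B)
w(-2 - 1*(-4))**2 = (3 - (-2 - 1*(-4)))**2 = (3 - (-2 + 4))**2 = (3 - 1*2)**2 = (3 - 2)**2 = 1**2 = 1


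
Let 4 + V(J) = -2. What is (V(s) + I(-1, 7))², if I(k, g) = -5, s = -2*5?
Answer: 121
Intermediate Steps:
s = -10
V(J) = -6 (V(J) = -4 - 2 = -6)
(V(s) + I(-1, 7))² = (-6 - 5)² = (-11)² = 121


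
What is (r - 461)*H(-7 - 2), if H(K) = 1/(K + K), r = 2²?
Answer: 457/18 ≈ 25.389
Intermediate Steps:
r = 4
H(K) = 1/(2*K)
(r - 461)*H(-7 - 2) = (4 - 461)*(1/(2*(-7 - 2))) = -457/(2*(-9)) = -457*(-1)/(2*9) = -457*(-1/18) = 457/18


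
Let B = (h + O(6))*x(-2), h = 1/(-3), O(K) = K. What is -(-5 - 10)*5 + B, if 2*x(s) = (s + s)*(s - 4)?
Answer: 143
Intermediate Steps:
x(s) = s*(-4 + s) (x(s) = ((s + s)*(s - 4))/2 = ((2*s)*(-4 + s))/2 = (2*s*(-4 + s))/2 = s*(-4 + s))
h = -⅓ ≈ -0.33333
B = 68 (B = (-⅓ + 6)*(-2*(-4 - 2)) = 17*(-2*(-6))/3 = (17/3)*12 = 68)
-(-5 - 10)*5 + B = -(-5 - 10)*5 + 68 = -(-15)*5 + 68 = -1*(-75) + 68 = 75 + 68 = 143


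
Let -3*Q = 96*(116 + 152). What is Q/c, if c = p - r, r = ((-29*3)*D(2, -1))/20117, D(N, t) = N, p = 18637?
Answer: -172523392/374920703 ≈ -0.46016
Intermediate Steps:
r = -174/20117 (r = (-29*3*2)/20117 = -87*2*(1/20117) = -174*1/20117 = -174/20117 ≈ -0.0086494)
Q = -8576 (Q = -32*(116 + 152) = -32*268 = -⅓*25728 = -8576)
c = 374920703/20117 (c = 18637 - 1*(-174/20117) = 18637 + 174/20117 = 374920703/20117 ≈ 18637.)
Q/c = -8576/374920703/20117 = -8576*20117/374920703 = -172523392/374920703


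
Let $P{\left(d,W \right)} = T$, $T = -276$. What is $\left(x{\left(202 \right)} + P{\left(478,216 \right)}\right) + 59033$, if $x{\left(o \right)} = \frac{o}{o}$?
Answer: $58758$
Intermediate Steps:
$P{\left(d,W \right)} = -276$
$x{\left(o \right)} = 1$
$\left(x{\left(202 \right)} + P{\left(478,216 \right)}\right) + 59033 = \left(1 - 276\right) + 59033 = -275 + 59033 = 58758$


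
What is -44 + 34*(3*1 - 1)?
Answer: 24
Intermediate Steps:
-44 + 34*(3*1 - 1) = -44 + 34*(3 - 1) = -44 + 34*2 = -44 + 68 = 24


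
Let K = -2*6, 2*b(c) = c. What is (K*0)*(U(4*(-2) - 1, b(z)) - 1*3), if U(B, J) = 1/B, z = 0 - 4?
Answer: 0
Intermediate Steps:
z = -4
b(c) = c/2
K = -12
(K*0)*(U(4*(-2) - 1, b(z)) - 1*3) = (-12*0)*(1/(4*(-2) - 1) - 1*3) = 0*(1/(-8 - 1) - 3) = 0*(1/(-9) - 3) = 0*(-⅑ - 3) = 0*(-28/9) = 0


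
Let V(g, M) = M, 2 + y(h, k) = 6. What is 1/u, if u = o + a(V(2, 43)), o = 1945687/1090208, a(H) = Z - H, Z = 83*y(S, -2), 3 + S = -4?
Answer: 1090208/317015799 ≈ 0.0034390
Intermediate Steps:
S = -7 (S = -3 - 4 = -7)
y(h, k) = 4 (y(h, k) = -2 + 6 = 4)
Z = 332 (Z = 83*4 = 332)
a(H) = 332 - H
o = 1945687/1090208 (o = 1945687*(1/1090208) = 1945687/1090208 ≈ 1.7847)
u = 317015799/1090208 (u = 1945687/1090208 + (332 - 1*43) = 1945687/1090208 + (332 - 43) = 1945687/1090208 + 289 = 317015799/1090208 ≈ 290.78)
1/u = 1/(317015799/1090208) = 1090208/317015799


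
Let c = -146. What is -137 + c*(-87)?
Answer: 12565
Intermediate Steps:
-137 + c*(-87) = -137 - 146*(-87) = -137 + 12702 = 12565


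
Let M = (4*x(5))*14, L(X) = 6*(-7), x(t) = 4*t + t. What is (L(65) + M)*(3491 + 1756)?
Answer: 7125426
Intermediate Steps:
x(t) = 5*t
L(X) = -42
M = 1400 (M = (4*(5*5))*14 = (4*25)*14 = 100*14 = 1400)
(L(65) + M)*(3491 + 1756) = (-42 + 1400)*(3491 + 1756) = 1358*5247 = 7125426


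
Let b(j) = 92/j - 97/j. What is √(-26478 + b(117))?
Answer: I*√40273103/39 ≈ 162.72*I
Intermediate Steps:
b(j) = -5/j
√(-26478 + b(117)) = √(-26478 - 5/117) = √(-3097931/117) = I*√40273103/39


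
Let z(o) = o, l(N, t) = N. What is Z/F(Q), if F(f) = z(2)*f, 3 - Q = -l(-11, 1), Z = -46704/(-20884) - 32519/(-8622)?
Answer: -270452171/720247392 ≈ -0.37550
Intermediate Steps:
Z = 270452171/45015462 (Z = -46704*(-1/20884) - 32519*(-1/8622) = 11676/5221 + 32519/8622 = 270452171/45015462 ≈ 6.0080)
Q = -8 (Q = 3 - (-1)*(-11) = 3 - 1*11 = 3 - 11 = -8)
F(f) = 2*f
Z/F(Q) = 270452171/(45015462*((2*(-8)))) = (270452171/45015462)/(-16) = (270452171/45015462)*(-1/16) = -270452171/720247392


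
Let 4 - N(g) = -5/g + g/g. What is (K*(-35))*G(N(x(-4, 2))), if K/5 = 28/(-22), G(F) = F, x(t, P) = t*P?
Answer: 23275/44 ≈ 528.98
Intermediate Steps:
x(t, P) = P*t
N(g) = 3 + 5/g (N(g) = 4 - (-5/g + g/g) = 4 - (-5/g + 1) = 4 - (1 - 5/g) = 4 + (-1 + 5/g) = 3 + 5/g)
K = -70/11 (K = 5*(28/(-22)) = 5*(28*(-1/22)) = 5*(-14/11) = -70/11 ≈ -6.3636)
(K*(-35))*G(N(x(-4, 2))) = (-70/11*(-35))*(3 + 5/((2*(-4)))) = 2450*(3 + 5/(-8))/11 = 2450*(3 + 5*(-⅛))/11 = 2450*(3 - 5/8)/11 = (2450/11)*(19/8) = 23275/44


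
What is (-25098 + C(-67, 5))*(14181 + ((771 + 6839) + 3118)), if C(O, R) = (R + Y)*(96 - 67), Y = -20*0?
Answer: -621554277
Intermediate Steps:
Y = 0
C(O, R) = 29*R (C(O, R) = (R + 0)*(96 - 67) = R*29 = 29*R)
(-25098 + C(-67, 5))*(14181 + ((771 + 6839) + 3118)) = (-25098 + 29*5)*(14181 + ((771 + 6839) + 3118)) = (-25098 + 145)*(14181 + (7610 + 3118)) = -24953*(14181 + 10728) = -24953*24909 = -621554277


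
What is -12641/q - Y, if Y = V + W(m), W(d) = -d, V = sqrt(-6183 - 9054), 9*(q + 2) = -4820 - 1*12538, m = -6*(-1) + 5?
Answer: 101635/5792 - 3*I*sqrt(1693) ≈ 17.547 - 123.44*I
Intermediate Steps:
m = 11 (m = 6 + 5 = 11)
q = -5792/3 (q = -2 + (-4820 - 1*12538)/9 = -2 + (-4820 - 12538)/9 = -2 + (1/9)*(-17358) = -2 - 5786/3 = -5792/3 ≈ -1930.7)
V = 3*I*sqrt(1693) (V = sqrt(-15237) = 3*I*sqrt(1693) ≈ 123.44*I)
Y = -11 + 3*I*sqrt(1693) (Y = 3*I*sqrt(1693) - 1*11 = 3*I*sqrt(1693) - 11 = -11 + 3*I*sqrt(1693) ≈ -11.0 + 123.44*I)
-12641/q - Y = -12641/(-5792/3) - (-11 + 3*I*sqrt(1693)) = -12641*(-3/5792) + (11 - 3*I*sqrt(1693)) = 37923/5792 + (11 - 3*I*sqrt(1693)) = 101635/5792 - 3*I*sqrt(1693)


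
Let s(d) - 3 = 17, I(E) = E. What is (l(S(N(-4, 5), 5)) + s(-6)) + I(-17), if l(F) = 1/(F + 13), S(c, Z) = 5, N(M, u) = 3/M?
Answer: 55/18 ≈ 3.0556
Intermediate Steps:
l(F) = 1/(13 + F)
s(d) = 20 (s(d) = 3 + 17 = 20)
(l(S(N(-4, 5), 5)) + s(-6)) + I(-17) = (1/(13 + 5) + 20) - 17 = (1/18 + 20) - 17 = 361/18 - 17 = 55/18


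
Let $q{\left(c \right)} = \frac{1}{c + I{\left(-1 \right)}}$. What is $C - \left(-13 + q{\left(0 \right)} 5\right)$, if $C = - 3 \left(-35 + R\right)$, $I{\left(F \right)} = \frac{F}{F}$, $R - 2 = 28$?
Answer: $23$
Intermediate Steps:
$R = 30$ ($R = 2 + 28 = 30$)
$I{\left(F \right)} = 1$
$q{\left(c \right)} = \frac{1}{1 + c}$ ($q{\left(c \right)} = \frac{1}{c + 1} = \frac{1}{1 + c}$)
$C = 15$ ($C = - 3 \left(-35 + 30\right) = \left(-3\right) \left(-5\right) = 15$)
$C - \left(-13 + q{\left(0 \right)} 5\right) = 15 - \left(-13 + \frac{1}{1 + 0} \cdot 5\right) = 15 - \left(-13 + 1^{-1} \cdot 5\right) = 15 - \left(-13 + 1 \cdot 5\right) = 15 - \left(-13 + 5\right) = 15 - -8 = 15 + 8 = 23$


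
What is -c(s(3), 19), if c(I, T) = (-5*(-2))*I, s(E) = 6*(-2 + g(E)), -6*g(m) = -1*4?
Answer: 80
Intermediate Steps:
g(m) = 2/3 (g(m) = -(-1)*4/6 = -1/6*(-4) = 2/3)
s(E) = -8 (s(E) = 6*(-2 + 2/3) = 6*(-4/3) = -8)
c(I, T) = 10*I
-c(s(3), 19) = -10*(-8) = -1*(-80) = 80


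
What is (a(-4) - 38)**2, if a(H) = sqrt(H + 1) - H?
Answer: (34 - I*sqrt(3))**2 ≈ 1153.0 - 117.78*I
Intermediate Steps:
a(H) = sqrt(1 + H) - H
(a(-4) - 38)**2 = ((sqrt(1 - 4) - 1*(-4)) - 38)**2 = ((sqrt(-3) + 4) - 38)**2 = ((I*sqrt(3) + 4) - 38)**2 = ((4 + I*sqrt(3)) - 38)**2 = (-34 + I*sqrt(3))**2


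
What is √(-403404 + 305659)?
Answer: I*√97745 ≈ 312.64*I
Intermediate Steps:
√(-403404 + 305659) = √(-97745) = I*√97745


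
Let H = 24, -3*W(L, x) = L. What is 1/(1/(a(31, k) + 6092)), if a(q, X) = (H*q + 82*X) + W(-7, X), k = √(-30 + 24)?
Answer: 20515/3 + 82*I*√6 ≈ 6838.3 + 200.86*I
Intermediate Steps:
W(L, x) = -L/3
k = I*√6 (k = √(-6) = I*√6 ≈ 2.4495*I)
a(q, X) = 7/3 + 24*q + 82*X (a(q, X) = (24*q + 82*X) - ⅓*(-7) = (24*q + 82*X) + 7/3 = 7/3 + 24*q + 82*X)
1/(1/(a(31, k) + 6092)) = 1/(1/((7/3 + 24*31 + 82*(I*√6)) + 6092)) = 1/(1/((7/3 + 744 + 82*I*√6) + 6092)) = 1/(1/((2239/3 + 82*I*√6) + 6092)) = 1/(1/(20515/3 + 82*I*√6)) = 20515/3 + 82*I*√6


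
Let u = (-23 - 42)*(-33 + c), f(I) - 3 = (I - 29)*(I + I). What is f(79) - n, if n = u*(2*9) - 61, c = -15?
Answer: -48196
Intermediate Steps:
f(I) = 3 + 2*I*(-29 + I) (f(I) = 3 + (I - 29)*(I + I) = 3 + (-29 + I)*(2*I) = 3 + 2*I*(-29 + I))
u = 3120 (u = (-23 - 42)*(-33 - 15) = -65*(-48) = 3120)
n = 56099 (n = 3120*(2*9) - 61 = 3120*18 - 61 = 56160 - 61 = 56099)
f(79) - n = (3 - 58*79 + 2*79**2) - 1*56099 = (3 - 4582 + 2*6241) - 56099 = (3 - 4582 + 12482) - 56099 = 7903 - 56099 = -48196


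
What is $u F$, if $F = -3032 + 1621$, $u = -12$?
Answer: $16932$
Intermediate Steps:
$F = -1411$
$u F = \left(-12\right) \left(-1411\right) = 16932$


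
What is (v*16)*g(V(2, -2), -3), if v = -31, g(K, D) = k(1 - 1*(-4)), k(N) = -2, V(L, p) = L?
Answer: 992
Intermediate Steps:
g(K, D) = -2
(v*16)*g(V(2, -2), -3) = -31*16*(-2) = -496*(-2) = 992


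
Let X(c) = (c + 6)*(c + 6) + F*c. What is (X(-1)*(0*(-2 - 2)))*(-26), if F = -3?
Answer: 0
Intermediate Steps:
X(c) = (6 + c)² - 3*c (X(c) = (c + 6)*(c + 6) - 3*c = (6 + c)*(6 + c) - 3*c = (6 + c)² - 3*c)
(X(-1)*(0*(-2 - 2)))*(-26) = (((6 - 1)² - 3*(-1))*(0*(-2 - 2)))*(-26) = ((5² + 3)*(0*(-4)))*(-26) = ((25 + 3)*0)*(-26) = (28*0)*(-26) = 0*(-26) = 0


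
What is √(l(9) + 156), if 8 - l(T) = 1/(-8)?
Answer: √2626/4 ≈ 12.811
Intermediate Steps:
l(T) = 65/8 (l(T) = 8 - 1/(-8) = 8 - 1*(-⅛) = 8 + ⅛ = 65/8)
√(l(9) + 156) = √(65/8 + 156) = √(1313/8) = √2626/4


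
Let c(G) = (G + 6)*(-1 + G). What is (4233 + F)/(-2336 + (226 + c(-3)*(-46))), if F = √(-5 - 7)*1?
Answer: -4233/1558 - I*√3/779 ≈ -2.7169 - 0.0022234*I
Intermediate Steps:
c(G) = (-1 + G)*(6 + G) (c(G) = (6 + G)*(-1 + G) = (-1 + G)*(6 + G))
F = 2*I*√3 (F = √(-12)*1 = (2*I*√3)*1 = 2*I*√3 ≈ 3.4641*I)
(4233 + F)/(-2336 + (226 + c(-3)*(-46))) = (4233 + 2*I*√3)/(-2336 + (226 + (-6 + (-3)² + 5*(-3))*(-46))) = (4233 + 2*I*√3)/(-2336 + (226 + (-6 + 9 - 15)*(-46))) = (4233 + 2*I*√3)/(-2336 + (226 - 12*(-46))) = (4233 + 2*I*√3)/(-2336 + (226 + 552)) = (4233 + 2*I*√3)/(-2336 + 778) = (4233 + 2*I*√3)/(-1558) = (4233 + 2*I*√3)*(-1/1558) = -4233/1558 - I*√3/779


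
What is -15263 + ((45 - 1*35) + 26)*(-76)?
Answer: -17999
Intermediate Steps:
-15263 + ((45 - 1*35) + 26)*(-76) = -15263 + ((45 - 35) + 26)*(-76) = -15263 + (10 + 26)*(-76) = -15263 + 36*(-76) = -15263 - 2736 = -17999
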